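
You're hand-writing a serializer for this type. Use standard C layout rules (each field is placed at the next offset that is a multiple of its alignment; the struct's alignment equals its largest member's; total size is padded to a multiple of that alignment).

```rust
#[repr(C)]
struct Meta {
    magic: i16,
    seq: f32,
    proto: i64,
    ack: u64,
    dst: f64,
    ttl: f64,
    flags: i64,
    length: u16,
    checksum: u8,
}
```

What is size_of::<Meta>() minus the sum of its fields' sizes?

0..2  magic  (2B, 2-aligned)
2..4  -- padding (2B)
4..8  seq  (4B, 4-aligned)
8..16  proto  (8B, 8-aligned)
16..24  ack  (8B, 8-aligned)
24..32  dst  (8B, 8-aligned)
32..40  ttl  (8B, 8-aligned)
40..48  flags  (8B, 8-aligned)
48..50  length  (2B, 2-aligned)
50..51  checksum  (1B, 1-aligned)
51..56  -- tail padding (5B)
sizeof = 56, alignof = 8
data bytes 49, size 56 → padding 7

7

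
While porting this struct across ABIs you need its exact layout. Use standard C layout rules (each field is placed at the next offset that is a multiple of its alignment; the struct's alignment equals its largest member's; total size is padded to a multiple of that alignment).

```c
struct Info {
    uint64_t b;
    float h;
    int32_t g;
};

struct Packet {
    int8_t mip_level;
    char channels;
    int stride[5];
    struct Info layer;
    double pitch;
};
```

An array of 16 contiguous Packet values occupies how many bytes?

768

Info: 0..8  b  (8B, 8-aligned); 8..12  h  (4B, 4-aligned); 12..16  g  (4B, 4-aligned); sizeof = 16, alignof = 8
0..1  mip_level  (1B, 1-aligned)
1..2  channels  (1B, 1-aligned)
2..4  -- padding (2B)
4..24  stride  (20B, 4-aligned)
24..40  layer  (16B, 8-aligned)
40..48  pitch  (8B, 8-aligned)
sizeof = 48, alignof = 8
array of 16: 16 × 48 = 768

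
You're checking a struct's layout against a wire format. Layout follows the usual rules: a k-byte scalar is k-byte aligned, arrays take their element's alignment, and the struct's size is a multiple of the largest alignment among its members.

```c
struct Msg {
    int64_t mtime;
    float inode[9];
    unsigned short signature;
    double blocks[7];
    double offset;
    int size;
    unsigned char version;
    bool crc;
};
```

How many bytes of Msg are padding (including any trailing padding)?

0..8  mtime  (8B, 8-aligned)
8..44  inode  (36B, 4-aligned)
44..46  signature  (2B, 2-aligned)
46..48  -- padding (2B)
48..104  blocks  (56B, 8-aligned)
104..112  offset  (8B, 8-aligned)
112..116  size  (4B, 4-aligned)
116..117  version  (1B, 1-aligned)
117..118  crc  (1B, 1-aligned)
118..120  -- tail padding (2B)
sizeof = 120, alignof = 8
data bytes 116, size 120 → padding 4

4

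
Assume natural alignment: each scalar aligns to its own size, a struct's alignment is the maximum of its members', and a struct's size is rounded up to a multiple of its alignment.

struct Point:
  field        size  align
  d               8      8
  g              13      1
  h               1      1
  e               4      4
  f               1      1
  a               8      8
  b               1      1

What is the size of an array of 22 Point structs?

@0: d [8B, align 8] → 8
@8: g [13B, align 1] → 21
@21: h [1B, align 1] → 22
+2 pad (align 4)
@24: e [4B, align 4] → 28
@28: f [1B, align 1] → 29
+3 pad (align 8)
@32: a [8B, align 8] → 40
@40: b [1B, align 1] → 41
+7 tail pad (align 8)
size 48, align 8
array of 22: 22 × 48 = 1056

1056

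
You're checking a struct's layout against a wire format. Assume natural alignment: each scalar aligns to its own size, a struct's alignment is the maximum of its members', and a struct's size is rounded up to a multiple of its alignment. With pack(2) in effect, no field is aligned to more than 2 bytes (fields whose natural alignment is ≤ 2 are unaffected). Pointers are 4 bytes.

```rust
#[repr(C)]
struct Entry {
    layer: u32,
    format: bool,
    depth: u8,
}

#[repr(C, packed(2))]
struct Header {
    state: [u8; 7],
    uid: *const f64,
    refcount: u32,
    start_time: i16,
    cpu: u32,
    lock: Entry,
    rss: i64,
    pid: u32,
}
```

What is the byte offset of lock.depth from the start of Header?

27

Entry: 0..4  layer  (4B, 4-aligned); 4..5  format  (1B, 1-aligned); 5..6  depth  (1B, 1-aligned); 6..8  -- tail padding (2B); sizeof = 8, alignof = 4
0..7  state  (7B, 1-aligned)
7..8  -- padding (1B)
8..12  uid  (4B, 2-aligned)
12..16  refcount  (4B, 2-aligned)
16..18  start_time  (2B, 2-aligned)
18..22  cpu  (4B, 2-aligned)
22..30  lock  (8B, 2-aligned)
within Entry: depth at 5
22 + 5 = 27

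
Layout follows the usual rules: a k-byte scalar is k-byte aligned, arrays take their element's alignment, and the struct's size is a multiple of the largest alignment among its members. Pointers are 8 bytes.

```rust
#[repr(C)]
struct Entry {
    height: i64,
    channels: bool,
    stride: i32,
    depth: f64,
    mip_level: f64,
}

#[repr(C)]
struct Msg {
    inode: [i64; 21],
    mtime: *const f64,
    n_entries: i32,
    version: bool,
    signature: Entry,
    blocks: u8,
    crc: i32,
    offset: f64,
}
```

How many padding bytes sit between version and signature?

Entry: 0..8  height  (8B, 8-aligned); 8..9  channels  (1B, 1-aligned); 9..12  -- padding (3B); 12..16  stride  (4B, 4-aligned); 16..24  depth  (8B, 8-aligned); 24..32  mip_level  (8B, 8-aligned); sizeof = 32, alignof = 8
0..168  inode  (168B, 8-aligned)
168..176  mtime  (8B, 8-aligned)
176..180  n_entries  (4B, 4-aligned)
180..181  version  (1B, 1-aligned)
181..184  -- padding (3B)
184..216  signature  (32B, 8-aligned)

3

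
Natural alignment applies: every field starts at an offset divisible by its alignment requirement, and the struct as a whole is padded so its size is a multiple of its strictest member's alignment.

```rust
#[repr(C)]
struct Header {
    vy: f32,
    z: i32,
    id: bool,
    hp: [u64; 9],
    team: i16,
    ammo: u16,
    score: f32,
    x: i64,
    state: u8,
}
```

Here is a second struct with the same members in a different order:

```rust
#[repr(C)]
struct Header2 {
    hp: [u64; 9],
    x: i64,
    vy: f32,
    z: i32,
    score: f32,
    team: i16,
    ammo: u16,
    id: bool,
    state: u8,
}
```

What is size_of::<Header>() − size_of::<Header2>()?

vy at 0 (size 4, align 4) → ends 4
z at 4 (size 4, align 4) → ends 8
id at 8 (size 1, align 1) → ends 9
pad 7 to align 8 for hp
hp at 16 (size 72, align 8) → ends 88
team at 88 (size 2, align 2) → ends 90
ammo at 90 (size 2, align 2) → ends 92
score at 92 (size 4, align 4) → ends 96
x at 96 (size 8, align 8) → ends 104
state at 104 (size 1, align 1) → ends 105
tail pad 7 to reach multiple of 8
total 112 bytes, alignment 8
— Header2 —
hp at 0 (size 72, align 8) → ends 72
x at 72 (size 8, align 8) → ends 80
vy at 80 (size 4, align 4) → ends 84
z at 84 (size 4, align 4) → ends 88
score at 88 (size 4, align 4) → ends 92
team at 92 (size 2, align 2) → ends 94
ammo at 94 (size 2, align 2) → ends 96
id at 96 (size 1, align 1) → ends 97
state at 97 (size 1, align 1) → ends 98
tail pad 6 to reach multiple of 8
total 104 bytes, alignment 8
112 − 104 = 8

8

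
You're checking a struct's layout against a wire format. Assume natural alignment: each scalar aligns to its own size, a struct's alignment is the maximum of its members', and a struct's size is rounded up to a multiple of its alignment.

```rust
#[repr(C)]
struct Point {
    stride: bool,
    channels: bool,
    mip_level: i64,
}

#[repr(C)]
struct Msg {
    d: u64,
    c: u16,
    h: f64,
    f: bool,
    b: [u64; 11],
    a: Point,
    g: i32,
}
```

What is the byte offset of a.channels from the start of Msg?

Point: stride at 0 (size 1, align 1) → ends 1; channels at 1 (size 1, align 1) → ends 2; pad 6 to align 8 for mip_level; mip_level at 8 (size 8, align 8) → ends 16; total 16 bytes, alignment 8
d at 0 (size 8, align 8) → ends 8
c at 8 (size 2, align 2) → ends 10
pad 6 to align 8 for h
h at 16 (size 8, align 8) → ends 24
f at 24 (size 1, align 1) → ends 25
pad 7 to align 8 for b
b at 32 (size 88, align 8) → ends 120
a at 120 (size 16, align 8) → ends 136
within Point: channels at 1
120 + 1 = 121

121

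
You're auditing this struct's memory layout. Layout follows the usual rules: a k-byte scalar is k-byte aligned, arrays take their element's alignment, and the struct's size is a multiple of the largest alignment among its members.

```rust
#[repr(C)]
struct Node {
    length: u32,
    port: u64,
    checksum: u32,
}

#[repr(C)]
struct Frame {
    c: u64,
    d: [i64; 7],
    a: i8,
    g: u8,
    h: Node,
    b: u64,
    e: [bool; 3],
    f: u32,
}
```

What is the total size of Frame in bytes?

112

Node: 0..4  length  (4B, 4-aligned); 4..8  -- padding (4B); 8..16  port  (8B, 8-aligned); 16..20  checksum  (4B, 4-aligned); 20..24  -- tail padding (4B); sizeof = 24, alignof = 8
0..8  c  (8B, 8-aligned)
8..64  d  (56B, 8-aligned)
64..65  a  (1B, 1-aligned)
65..66  g  (1B, 1-aligned)
66..72  -- padding (6B)
72..96  h  (24B, 8-aligned)
96..104  b  (8B, 8-aligned)
104..107  e  (3B, 1-aligned)
107..108  -- padding (1B)
108..112  f  (4B, 4-aligned)
sizeof = 112, alignof = 8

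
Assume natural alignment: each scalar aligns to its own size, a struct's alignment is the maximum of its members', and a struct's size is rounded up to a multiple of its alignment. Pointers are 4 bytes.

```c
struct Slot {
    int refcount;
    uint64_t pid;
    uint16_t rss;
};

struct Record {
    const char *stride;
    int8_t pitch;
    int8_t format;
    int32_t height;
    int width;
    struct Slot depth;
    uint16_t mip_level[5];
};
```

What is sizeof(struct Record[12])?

Slot: @0: refcount [4B, align 4] → 4; +4 pad (align 8); @8: pid [8B, align 8] → 16; @16: rss [2B, align 2] → 18; +6 tail pad (align 8); size 24, align 8
@0: stride [4B, align 4] → 4
@4: pitch [1B, align 1] → 5
@5: format [1B, align 1] → 6
+2 pad (align 4)
@8: height [4B, align 4] → 12
@12: width [4B, align 4] → 16
@16: depth [24B, align 8] → 40
@40: mip_level [10B, align 2] → 50
+6 tail pad (align 8)
size 56, align 8
array of 12: 12 × 56 = 672

672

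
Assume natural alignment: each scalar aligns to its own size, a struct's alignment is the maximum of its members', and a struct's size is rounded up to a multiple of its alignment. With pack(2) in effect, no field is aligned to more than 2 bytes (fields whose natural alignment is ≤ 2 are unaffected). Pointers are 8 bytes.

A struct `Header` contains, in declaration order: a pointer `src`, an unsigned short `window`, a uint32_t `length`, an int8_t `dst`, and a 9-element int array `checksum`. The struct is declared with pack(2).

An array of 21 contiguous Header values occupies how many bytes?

1092

src at 0 (size 8, align 2) → ends 8
window at 8 (size 2, align 2) → ends 10
length at 10 (size 4, align 2) → ends 14
dst at 14 (size 1, align 1) → ends 15
pad 1 to align 2 for checksum
checksum at 16 (size 36, align 2) → ends 52
total 52 bytes, alignment 2
array of 21: 21 × 52 = 1092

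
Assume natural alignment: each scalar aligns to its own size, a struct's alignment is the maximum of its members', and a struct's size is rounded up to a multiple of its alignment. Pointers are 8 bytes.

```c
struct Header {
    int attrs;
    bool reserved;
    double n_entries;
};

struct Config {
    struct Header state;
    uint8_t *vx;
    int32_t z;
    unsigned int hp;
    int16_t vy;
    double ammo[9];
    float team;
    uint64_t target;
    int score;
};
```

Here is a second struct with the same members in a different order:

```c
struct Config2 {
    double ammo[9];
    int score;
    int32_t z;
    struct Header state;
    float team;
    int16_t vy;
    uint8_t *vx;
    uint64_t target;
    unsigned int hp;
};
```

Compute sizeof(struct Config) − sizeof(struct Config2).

8

Header: @0: attrs [4B, align 4] → 4; @4: reserved [1B, align 1] → 5; +3 pad (align 8); @8: n_entries [8B, align 8] → 16; size 16, align 8
@0: state [16B, align 8] → 16
@16: vx [8B, align 8] → 24
@24: z [4B, align 4] → 28
@28: hp [4B, align 4] → 32
@32: vy [2B, align 2] → 34
+6 pad (align 8)
@40: ammo [72B, align 8] → 112
@112: team [4B, align 4] → 116
+4 pad (align 8)
@120: target [8B, align 8] → 128
@128: score [4B, align 4] → 132
+4 tail pad (align 8)
size 136, align 8
— Config2 —
@0: ammo [72B, align 8] → 72
@72: score [4B, align 4] → 76
@76: z [4B, align 4] → 80
@80: state [16B, align 8] → 96
@96: team [4B, align 4] → 100
@100: vy [2B, align 2] → 102
+2 pad (align 8)
@104: vx [8B, align 8] → 112
@112: target [8B, align 8] → 120
@120: hp [4B, align 4] → 124
+4 tail pad (align 8)
size 128, align 8
136 − 128 = 8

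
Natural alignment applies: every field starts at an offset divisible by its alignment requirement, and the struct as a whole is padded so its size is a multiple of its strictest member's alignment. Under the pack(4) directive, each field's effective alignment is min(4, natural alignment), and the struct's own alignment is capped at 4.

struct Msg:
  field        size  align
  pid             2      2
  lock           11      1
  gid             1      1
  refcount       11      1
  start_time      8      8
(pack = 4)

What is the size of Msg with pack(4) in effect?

0..2  pid  (2B, 2-aligned)
2..13  lock  (11B, 1-aligned)
13..14  gid  (1B, 1-aligned)
14..25  refcount  (11B, 1-aligned)
25..28  -- padding (3B)
28..36  start_time  (8B, 4-aligned)
sizeof = 36, alignof = 4

36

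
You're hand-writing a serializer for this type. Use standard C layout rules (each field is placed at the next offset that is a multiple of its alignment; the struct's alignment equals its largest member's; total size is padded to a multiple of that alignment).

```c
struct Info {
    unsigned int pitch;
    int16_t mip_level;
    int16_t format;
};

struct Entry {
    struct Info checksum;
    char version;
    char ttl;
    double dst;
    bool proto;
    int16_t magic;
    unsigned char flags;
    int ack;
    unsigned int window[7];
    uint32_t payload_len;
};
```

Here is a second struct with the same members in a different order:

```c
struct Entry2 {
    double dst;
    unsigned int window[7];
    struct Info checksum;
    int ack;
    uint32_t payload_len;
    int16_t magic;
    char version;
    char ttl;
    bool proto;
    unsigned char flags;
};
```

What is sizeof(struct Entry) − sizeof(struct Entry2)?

Info: @0: pitch [4B, align 4] → 4; @4: mip_level [2B, align 2] → 6; @6: format [2B, align 2] → 8; size 8, align 4
@0: checksum [8B, align 4] → 8
@8: version [1B, align 1] → 9
@9: ttl [1B, align 1] → 10
+6 pad (align 8)
@16: dst [8B, align 8] → 24
@24: proto [1B, align 1] → 25
+1 pad (align 2)
@26: magic [2B, align 2] → 28
@28: flags [1B, align 1] → 29
+3 pad (align 4)
@32: ack [4B, align 4] → 36
@36: window [28B, align 4] → 64
@64: payload_len [4B, align 4] → 68
+4 tail pad (align 8)
size 72, align 8
— Entry2 —
@0: dst [8B, align 8] → 8
@8: window [28B, align 4] → 36
@36: checksum [8B, align 4] → 44
@44: ack [4B, align 4] → 48
@48: payload_len [4B, align 4] → 52
@52: magic [2B, align 2] → 54
@54: version [1B, align 1] → 55
@55: ttl [1B, align 1] → 56
@56: proto [1B, align 1] → 57
@57: flags [1B, align 1] → 58
+6 tail pad (align 8)
size 64, align 8
72 − 64 = 8

8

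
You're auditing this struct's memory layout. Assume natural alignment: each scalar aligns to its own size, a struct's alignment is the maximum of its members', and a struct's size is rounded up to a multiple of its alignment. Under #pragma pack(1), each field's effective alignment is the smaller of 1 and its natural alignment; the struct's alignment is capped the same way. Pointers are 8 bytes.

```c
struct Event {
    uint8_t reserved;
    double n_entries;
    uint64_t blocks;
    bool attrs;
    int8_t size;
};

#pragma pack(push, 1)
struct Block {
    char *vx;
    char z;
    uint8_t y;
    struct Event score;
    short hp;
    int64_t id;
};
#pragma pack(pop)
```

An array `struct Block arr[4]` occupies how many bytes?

208

Event: @0: reserved [1B, align 1] → 1; +7 pad (align 8); @8: n_entries [8B, align 8] → 16; @16: blocks [8B, align 8] → 24; @24: attrs [1B, align 1] → 25; @25: size [1B, align 1] → 26; +6 tail pad (align 8); size 32, align 8
@0: vx [8B, align 1] → 8
@8: z [1B, align 1] → 9
@9: y [1B, align 1] → 10
@10: score [32B, align 1] → 42
@42: hp [2B, align 1] → 44
@44: id [8B, align 1] → 52
size 52, align 1
array of 4: 4 × 52 = 208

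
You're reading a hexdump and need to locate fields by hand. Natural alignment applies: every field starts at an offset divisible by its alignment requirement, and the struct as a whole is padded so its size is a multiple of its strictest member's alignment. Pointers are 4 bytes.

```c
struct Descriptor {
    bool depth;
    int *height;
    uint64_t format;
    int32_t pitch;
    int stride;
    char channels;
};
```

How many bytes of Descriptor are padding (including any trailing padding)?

10

@0: depth [1B, align 1] → 1
+3 pad (align 4)
@4: height [4B, align 4] → 8
@8: format [8B, align 8] → 16
@16: pitch [4B, align 4] → 20
@20: stride [4B, align 4] → 24
@24: channels [1B, align 1] → 25
+7 tail pad (align 8)
size 32, align 8
data bytes 22, size 32 → padding 10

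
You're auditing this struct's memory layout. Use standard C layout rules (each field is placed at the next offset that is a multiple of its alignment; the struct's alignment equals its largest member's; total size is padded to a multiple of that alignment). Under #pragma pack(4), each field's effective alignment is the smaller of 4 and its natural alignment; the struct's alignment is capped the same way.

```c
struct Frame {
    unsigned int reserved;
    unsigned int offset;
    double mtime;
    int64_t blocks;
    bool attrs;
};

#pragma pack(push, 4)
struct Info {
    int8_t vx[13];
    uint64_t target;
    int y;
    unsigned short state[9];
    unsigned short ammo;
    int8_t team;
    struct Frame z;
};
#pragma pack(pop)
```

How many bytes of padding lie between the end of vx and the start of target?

Frame: @0: reserved [4B, align 4] → 4; @4: offset [4B, align 4] → 8; @8: mtime [8B, align 8] → 16; @16: blocks [8B, align 8] → 24; @24: attrs [1B, align 1] → 25; +7 tail pad (align 8); size 32, align 8
@0: vx [13B, align 1] → 13
+3 pad (align 4)
@16: target [8B, align 4] → 24

3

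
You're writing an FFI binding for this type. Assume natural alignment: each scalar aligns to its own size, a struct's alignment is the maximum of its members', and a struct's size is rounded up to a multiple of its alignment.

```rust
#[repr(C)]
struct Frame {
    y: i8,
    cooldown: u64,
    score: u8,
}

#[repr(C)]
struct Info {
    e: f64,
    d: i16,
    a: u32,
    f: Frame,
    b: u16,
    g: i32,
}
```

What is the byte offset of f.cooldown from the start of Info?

Frame: @0: y [1B, align 1] → 1; +7 pad (align 8); @8: cooldown [8B, align 8] → 16; @16: score [1B, align 1] → 17; +7 tail pad (align 8); size 24, align 8
@0: e [8B, align 8] → 8
@8: d [2B, align 2] → 10
+2 pad (align 4)
@12: a [4B, align 4] → 16
@16: f [24B, align 8] → 40
within Frame: cooldown at 8
16 + 8 = 24

24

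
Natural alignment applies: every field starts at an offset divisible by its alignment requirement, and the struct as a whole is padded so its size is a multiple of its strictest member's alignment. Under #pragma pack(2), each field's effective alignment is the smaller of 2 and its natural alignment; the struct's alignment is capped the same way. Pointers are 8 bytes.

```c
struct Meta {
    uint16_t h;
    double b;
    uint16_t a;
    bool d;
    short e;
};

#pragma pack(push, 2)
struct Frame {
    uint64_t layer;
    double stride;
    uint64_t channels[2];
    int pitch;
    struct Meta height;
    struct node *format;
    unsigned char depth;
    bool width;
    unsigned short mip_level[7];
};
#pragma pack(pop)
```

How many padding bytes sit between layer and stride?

0

Meta: @0: h [2B, align 2] → 2; +6 pad (align 8); @8: b [8B, align 8] → 16; @16: a [2B, align 2] → 18; @18: d [1B, align 1] → 19; +1 pad (align 2); @20: e [2B, align 2] → 22; +2 tail pad (align 8); size 24, align 8
@0: layer [8B, align 2] → 8
@8: stride [8B, align 2] → 16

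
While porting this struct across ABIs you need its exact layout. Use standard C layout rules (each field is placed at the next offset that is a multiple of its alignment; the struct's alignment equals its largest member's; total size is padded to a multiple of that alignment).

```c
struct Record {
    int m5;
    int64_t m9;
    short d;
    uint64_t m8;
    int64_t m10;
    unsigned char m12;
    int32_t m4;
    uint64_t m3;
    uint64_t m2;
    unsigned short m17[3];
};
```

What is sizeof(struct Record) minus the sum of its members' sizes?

15

@0: m5 [4B, align 4] → 4
+4 pad (align 8)
@8: m9 [8B, align 8] → 16
@16: d [2B, align 2] → 18
+6 pad (align 8)
@24: m8 [8B, align 8] → 32
@32: m10 [8B, align 8] → 40
@40: m12 [1B, align 1] → 41
+3 pad (align 4)
@44: m4 [4B, align 4] → 48
@48: m3 [8B, align 8] → 56
@56: m2 [8B, align 8] → 64
@64: m17 [6B, align 2] → 70
+2 tail pad (align 8)
size 72, align 8
data bytes 57, size 72 → padding 15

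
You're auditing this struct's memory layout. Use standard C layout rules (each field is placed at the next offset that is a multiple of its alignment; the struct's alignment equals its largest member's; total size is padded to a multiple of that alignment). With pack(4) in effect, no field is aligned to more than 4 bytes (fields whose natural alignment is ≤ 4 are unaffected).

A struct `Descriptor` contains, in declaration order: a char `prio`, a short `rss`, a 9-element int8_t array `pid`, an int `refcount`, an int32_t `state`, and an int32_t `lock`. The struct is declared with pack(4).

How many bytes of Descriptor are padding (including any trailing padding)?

4

prio at 0 (size 1, align 1) → ends 1
pad 1 to align 2 for rss
rss at 2 (size 2, align 2) → ends 4
pid at 4 (size 9, align 1) → ends 13
pad 3 to align 4 for refcount
refcount at 16 (size 4, align 4) → ends 20
state at 20 (size 4, align 4) → ends 24
lock at 24 (size 4, align 4) → ends 28
total 28 bytes, alignment 4
data bytes 24, size 28 → padding 4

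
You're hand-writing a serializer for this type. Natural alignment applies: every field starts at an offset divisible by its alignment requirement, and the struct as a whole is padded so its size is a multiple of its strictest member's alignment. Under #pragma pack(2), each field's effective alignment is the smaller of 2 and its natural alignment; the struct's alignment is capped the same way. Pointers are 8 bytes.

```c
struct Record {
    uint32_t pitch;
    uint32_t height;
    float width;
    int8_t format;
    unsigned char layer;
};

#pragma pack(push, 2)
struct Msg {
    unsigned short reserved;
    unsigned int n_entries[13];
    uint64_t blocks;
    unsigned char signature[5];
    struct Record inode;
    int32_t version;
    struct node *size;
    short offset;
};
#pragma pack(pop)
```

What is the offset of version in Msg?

84

Record: pitch at 0 (size 4, align 4) → ends 4; height at 4 (size 4, align 4) → ends 8; width at 8 (size 4, align 4) → ends 12; format at 12 (size 1, align 1) → ends 13; layer at 13 (size 1, align 1) → ends 14; tail pad 2 to reach multiple of 4; total 16 bytes, alignment 4
reserved at 0 (size 2, align 2) → ends 2
n_entries at 2 (size 52, align 2) → ends 54
blocks at 54 (size 8, align 2) → ends 62
signature at 62 (size 5, align 1) → ends 67
pad 1 to align 2 for inode
inode at 68 (size 16, align 2) → ends 84
version at 84 (size 4, align 2) → ends 88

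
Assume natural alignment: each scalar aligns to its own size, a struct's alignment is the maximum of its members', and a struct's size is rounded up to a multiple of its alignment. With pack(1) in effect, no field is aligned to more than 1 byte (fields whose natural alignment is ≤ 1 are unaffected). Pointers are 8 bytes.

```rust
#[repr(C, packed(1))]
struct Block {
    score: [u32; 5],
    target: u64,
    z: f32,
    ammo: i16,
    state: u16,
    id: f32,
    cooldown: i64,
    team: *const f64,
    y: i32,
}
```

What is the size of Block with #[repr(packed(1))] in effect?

60

@0: score [20B, align 1] → 20
@20: target [8B, align 1] → 28
@28: z [4B, align 1] → 32
@32: ammo [2B, align 1] → 34
@34: state [2B, align 1] → 36
@36: id [4B, align 1] → 40
@40: cooldown [8B, align 1] → 48
@48: team [8B, align 1] → 56
@56: y [4B, align 1] → 60
size 60, align 1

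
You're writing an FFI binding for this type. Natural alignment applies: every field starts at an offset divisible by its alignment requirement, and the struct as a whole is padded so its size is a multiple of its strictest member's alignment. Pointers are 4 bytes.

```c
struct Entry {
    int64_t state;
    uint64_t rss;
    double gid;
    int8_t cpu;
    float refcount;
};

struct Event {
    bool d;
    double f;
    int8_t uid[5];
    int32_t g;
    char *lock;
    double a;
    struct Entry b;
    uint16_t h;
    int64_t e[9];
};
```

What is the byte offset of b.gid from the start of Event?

56

Entry: state at 0 (size 8, align 8) → ends 8; rss at 8 (size 8, align 8) → ends 16; gid at 16 (size 8, align 8) → ends 24; cpu at 24 (size 1, align 1) → ends 25; pad 3 to align 4 for refcount; refcount at 28 (size 4, align 4) → ends 32; total 32 bytes, alignment 8
d at 0 (size 1, align 1) → ends 1
pad 7 to align 8 for f
f at 8 (size 8, align 8) → ends 16
uid at 16 (size 5, align 1) → ends 21
pad 3 to align 4 for g
g at 24 (size 4, align 4) → ends 28
lock at 28 (size 4, align 4) → ends 32
a at 32 (size 8, align 8) → ends 40
b at 40 (size 32, align 8) → ends 72
within Entry: gid at 16
40 + 16 = 56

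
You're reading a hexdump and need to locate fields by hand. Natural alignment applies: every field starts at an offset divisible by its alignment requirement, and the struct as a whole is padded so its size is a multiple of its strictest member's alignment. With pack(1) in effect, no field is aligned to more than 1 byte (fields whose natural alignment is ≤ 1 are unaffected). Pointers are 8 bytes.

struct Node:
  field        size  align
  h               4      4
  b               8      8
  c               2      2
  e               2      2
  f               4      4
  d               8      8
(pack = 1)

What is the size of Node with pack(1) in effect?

0..4  h  (4B, 1-aligned)
4..12  b  (8B, 1-aligned)
12..14  c  (2B, 1-aligned)
14..16  e  (2B, 1-aligned)
16..20  f  (4B, 1-aligned)
20..28  d  (8B, 1-aligned)
sizeof = 28, alignof = 1

28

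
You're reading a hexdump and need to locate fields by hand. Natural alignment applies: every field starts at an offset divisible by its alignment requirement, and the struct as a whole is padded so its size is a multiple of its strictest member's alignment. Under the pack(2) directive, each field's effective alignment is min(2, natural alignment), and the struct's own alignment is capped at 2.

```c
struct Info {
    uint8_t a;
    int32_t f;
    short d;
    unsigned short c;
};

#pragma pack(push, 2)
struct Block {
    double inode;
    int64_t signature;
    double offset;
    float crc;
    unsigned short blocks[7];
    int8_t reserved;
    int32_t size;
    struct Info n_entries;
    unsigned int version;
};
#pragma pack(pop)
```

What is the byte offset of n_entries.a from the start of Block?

48

Info: 0..1  a  (1B, 1-aligned); 1..4  -- padding (3B); 4..8  f  (4B, 4-aligned); 8..10  d  (2B, 2-aligned); 10..12  c  (2B, 2-aligned); sizeof = 12, alignof = 4
0..8  inode  (8B, 2-aligned)
8..16  signature  (8B, 2-aligned)
16..24  offset  (8B, 2-aligned)
24..28  crc  (4B, 2-aligned)
28..42  blocks  (14B, 2-aligned)
42..43  reserved  (1B, 1-aligned)
43..44  -- padding (1B)
44..48  size  (4B, 2-aligned)
48..60  n_entries  (12B, 2-aligned)
within Info: a at 0
48 + 0 = 48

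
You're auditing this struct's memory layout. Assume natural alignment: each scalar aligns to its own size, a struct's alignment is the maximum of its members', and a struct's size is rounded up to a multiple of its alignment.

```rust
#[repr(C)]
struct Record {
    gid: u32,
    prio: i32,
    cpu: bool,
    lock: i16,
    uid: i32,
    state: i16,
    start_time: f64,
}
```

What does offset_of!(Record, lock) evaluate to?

10

0..4  gid  (4B, 4-aligned)
4..8  prio  (4B, 4-aligned)
8..9  cpu  (1B, 1-aligned)
9..10  -- padding (1B)
10..12  lock  (2B, 2-aligned)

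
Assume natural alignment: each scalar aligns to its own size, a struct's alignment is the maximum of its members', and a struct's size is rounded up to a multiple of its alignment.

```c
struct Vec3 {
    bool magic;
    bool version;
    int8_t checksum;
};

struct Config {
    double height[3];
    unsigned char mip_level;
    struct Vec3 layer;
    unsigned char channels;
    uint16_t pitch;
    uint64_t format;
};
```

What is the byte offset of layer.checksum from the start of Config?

27

Vec3: @0: magic [1B, align 1] → 1; @1: version [1B, align 1] → 2; @2: checksum [1B, align 1] → 3; size 3, align 1
@0: height [24B, align 8] → 24
@24: mip_level [1B, align 1] → 25
@25: layer [3B, align 1] → 28
within Vec3: checksum at 2
25 + 2 = 27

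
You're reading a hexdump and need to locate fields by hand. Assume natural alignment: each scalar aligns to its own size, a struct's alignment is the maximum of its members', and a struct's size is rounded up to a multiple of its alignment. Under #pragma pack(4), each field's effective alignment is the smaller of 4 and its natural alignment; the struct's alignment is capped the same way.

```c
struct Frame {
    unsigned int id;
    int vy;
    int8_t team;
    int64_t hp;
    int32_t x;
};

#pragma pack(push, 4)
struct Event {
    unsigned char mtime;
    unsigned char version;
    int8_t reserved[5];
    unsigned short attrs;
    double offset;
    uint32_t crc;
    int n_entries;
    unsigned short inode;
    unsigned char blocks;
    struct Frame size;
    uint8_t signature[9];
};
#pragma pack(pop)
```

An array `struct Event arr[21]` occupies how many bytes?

1596

Frame: 0..4  id  (4B, 4-aligned); 4..8  vy  (4B, 4-aligned); 8..9  team  (1B, 1-aligned); 9..16  -- padding (7B); 16..24  hp  (8B, 8-aligned); 24..28  x  (4B, 4-aligned); 28..32  -- tail padding (4B); sizeof = 32, alignof = 8
0..1  mtime  (1B, 1-aligned)
1..2  version  (1B, 1-aligned)
2..7  reserved  (5B, 1-aligned)
7..8  -- padding (1B)
8..10  attrs  (2B, 2-aligned)
10..12  -- padding (2B)
12..20  offset  (8B, 4-aligned)
20..24  crc  (4B, 4-aligned)
24..28  n_entries  (4B, 4-aligned)
28..30  inode  (2B, 2-aligned)
30..31  blocks  (1B, 1-aligned)
31..32  -- padding (1B)
32..64  size  (32B, 4-aligned)
64..73  signature  (9B, 1-aligned)
73..76  -- tail padding (3B)
sizeof = 76, alignof = 4
array of 21: 21 × 76 = 1596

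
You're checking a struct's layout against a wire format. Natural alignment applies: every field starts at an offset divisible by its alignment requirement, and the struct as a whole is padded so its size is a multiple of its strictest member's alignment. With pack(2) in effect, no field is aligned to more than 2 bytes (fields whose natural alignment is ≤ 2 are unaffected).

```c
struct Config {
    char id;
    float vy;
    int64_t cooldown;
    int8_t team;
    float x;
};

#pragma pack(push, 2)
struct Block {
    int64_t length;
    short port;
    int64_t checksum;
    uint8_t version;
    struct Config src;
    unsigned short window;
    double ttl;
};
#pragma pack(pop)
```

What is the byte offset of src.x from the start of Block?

Config: @0: id [1B, align 1] → 1; +3 pad (align 4); @4: vy [4B, align 4] → 8; @8: cooldown [8B, align 8] → 16; @16: team [1B, align 1] → 17; +3 pad (align 4); @20: x [4B, align 4] → 24; size 24, align 8
@0: length [8B, align 2] → 8
@8: port [2B, align 2] → 10
@10: checksum [8B, align 2] → 18
@18: version [1B, align 1] → 19
+1 pad (align 2)
@20: src [24B, align 2] → 44
within Config: x at 20
20 + 20 = 40

40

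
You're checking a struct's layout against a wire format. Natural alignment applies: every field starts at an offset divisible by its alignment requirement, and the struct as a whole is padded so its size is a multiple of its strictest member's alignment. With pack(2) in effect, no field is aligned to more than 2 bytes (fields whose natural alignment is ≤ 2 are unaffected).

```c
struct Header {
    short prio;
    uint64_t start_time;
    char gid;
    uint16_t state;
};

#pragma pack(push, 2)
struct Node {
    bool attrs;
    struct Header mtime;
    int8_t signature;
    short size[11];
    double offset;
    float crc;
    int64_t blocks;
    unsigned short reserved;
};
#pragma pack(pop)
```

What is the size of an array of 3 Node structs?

216

Header: prio at 0 (size 2, align 2) → ends 2; pad 6 to align 8 for start_time; start_time at 8 (size 8, align 8) → ends 16; gid at 16 (size 1, align 1) → ends 17; pad 1 to align 2 for state; state at 18 (size 2, align 2) → ends 20; tail pad 4 to reach multiple of 8; total 24 bytes, alignment 8
attrs at 0 (size 1, align 1) → ends 1
pad 1 to align 2 for mtime
mtime at 2 (size 24, align 2) → ends 26
signature at 26 (size 1, align 1) → ends 27
pad 1 to align 2 for size
size at 28 (size 22, align 2) → ends 50
offset at 50 (size 8, align 2) → ends 58
crc at 58 (size 4, align 2) → ends 62
blocks at 62 (size 8, align 2) → ends 70
reserved at 70 (size 2, align 2) → ends 72
total 72 bytes, alignment 2
array of 3: 3 × 72 = 216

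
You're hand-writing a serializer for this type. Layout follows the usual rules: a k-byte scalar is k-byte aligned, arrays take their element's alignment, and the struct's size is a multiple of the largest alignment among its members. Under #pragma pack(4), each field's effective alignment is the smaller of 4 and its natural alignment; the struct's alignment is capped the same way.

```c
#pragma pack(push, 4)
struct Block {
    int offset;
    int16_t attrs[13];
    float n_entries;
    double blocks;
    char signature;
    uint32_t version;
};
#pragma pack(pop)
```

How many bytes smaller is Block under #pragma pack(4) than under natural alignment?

4

natural layout:
  @0: offset [4B, align 4] → 4
  @4: attrs [26B, align 2] → 30
  +2 pad (align 4)
  @32: n_entries [4B, align 4] → 36
  +4 pad (align 8)
  @40: blocks [8B, align 8] → 48
  @48: signature [1B, align 1] → 49
  +3 pad (align 4)
  @52: version [4B, align 4] → 56
  size 56, align 8
packed(4) layout:
  @0: offset [4B, align 4] → 4
  @4: attrs [26B, align 2] → 30
  +2 pad (align 4)
  @32: n_entries [4B, align 4] → 36
  @36: blocks [8B, align 4] → 44
  @44: signature [1B, align 1] → 45
  +3 pad (align 4)
  @48: version [4B, align 4] → 52
  size 52, align 4
56 − 52 = 4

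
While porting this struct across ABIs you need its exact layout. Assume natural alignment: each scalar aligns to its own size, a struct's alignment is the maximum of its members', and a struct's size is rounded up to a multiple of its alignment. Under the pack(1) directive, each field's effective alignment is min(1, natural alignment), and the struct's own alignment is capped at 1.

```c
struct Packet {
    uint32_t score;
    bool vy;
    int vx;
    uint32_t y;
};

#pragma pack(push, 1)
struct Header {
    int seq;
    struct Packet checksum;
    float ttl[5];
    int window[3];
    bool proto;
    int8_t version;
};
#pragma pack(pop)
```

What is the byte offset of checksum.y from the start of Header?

16

Packet: 0..4  score  (4B, 4-aligned); 4..5  vy  (1B, 1-aligned); 5..8  -- padding (3B); 8..12  vx  (4B, 4-aligned); 12..16  y  (4B, 4-aligned); sizeof = 16, alignof = 4
0..4  seq  (4B, 1-aligned)
4..20  checksum  (16B, 1-aligned)
within Packet: y at 12
4 + 12 = 16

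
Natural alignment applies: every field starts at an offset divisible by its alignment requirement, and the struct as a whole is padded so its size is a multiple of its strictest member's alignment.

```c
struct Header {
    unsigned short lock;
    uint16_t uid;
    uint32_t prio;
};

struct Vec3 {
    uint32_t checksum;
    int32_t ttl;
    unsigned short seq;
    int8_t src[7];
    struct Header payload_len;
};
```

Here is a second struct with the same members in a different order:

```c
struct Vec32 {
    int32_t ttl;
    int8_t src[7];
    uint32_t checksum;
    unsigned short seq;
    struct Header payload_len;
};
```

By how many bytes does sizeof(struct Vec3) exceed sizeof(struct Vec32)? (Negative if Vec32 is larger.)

0

Header: 0..2  lock  (2B, 2-aligned); 2..4  uid  (2B, 2-aligned); 4..8  prio  (4B, 4-aligned); sizeof = 8, alignof = 4
0..4  checksum  (4B, 4-aligned)
4..8  ttl  (4B, 4-aligned)
8..10  seq  (2B, 2-aligned)
10..17  src  (7B, 1-aligned)
17..20  -- padding (3B)
20..28  payload_len  (8B, 4-aligned)
sizeof = 28, alignof = 4
— Vec32 —
0..4  ttl  (4B, 4-aligned)
4..11  src  (7B, 1-aligned)
11..12  -- padding (1B)
12..16  checksum  (4B, 4-aligned)
16..18  seq  (2B, 2-aligned)
18..20  -- padding (2B)
20..28  payload_len  (8B, 4-aligned)
sizeof = 28, alignof = 4
28 − 28 = 0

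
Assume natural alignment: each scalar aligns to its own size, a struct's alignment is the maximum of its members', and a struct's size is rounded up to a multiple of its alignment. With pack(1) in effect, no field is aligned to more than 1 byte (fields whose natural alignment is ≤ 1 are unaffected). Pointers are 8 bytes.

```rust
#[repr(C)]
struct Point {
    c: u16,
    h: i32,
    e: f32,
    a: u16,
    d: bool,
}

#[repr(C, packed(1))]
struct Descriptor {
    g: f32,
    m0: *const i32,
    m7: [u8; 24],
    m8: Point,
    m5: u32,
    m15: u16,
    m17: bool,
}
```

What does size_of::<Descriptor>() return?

59 bytes

Point: 0..2  c  (2B, 2-aligned); 2..4  -- padding (2B); 4..8  h  (4B, 4-aligned); 8..12  e  (4B, 4-aligned); 12..14  a  (2B, 2-aligned); 14..15  d  (1B, 1-aligned); 15..16  -- tail padding (1B); sizeof = 16, alignof = 4
0..4  g  (4B, 1-aligned)
4..12  m0  (8B, 1-aligned)
12..36  m7  (24B, 1-aligned)
36..52  m8  (16B, 1-aligned)
52..56  m5  (4B, 1-aligned)
56..58  m15  (2B, 1-aligned)
58..59  m17  (1B, 1-aligned)
sizeof = 59, alignof = 1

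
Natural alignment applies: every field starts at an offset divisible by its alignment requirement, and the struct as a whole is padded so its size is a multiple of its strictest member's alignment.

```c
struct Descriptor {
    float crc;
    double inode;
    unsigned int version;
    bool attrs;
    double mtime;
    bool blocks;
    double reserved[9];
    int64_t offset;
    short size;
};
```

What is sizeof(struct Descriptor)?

128

0..4  crc  (4B, 4-aligned)
4..8  -- padding (4B)
8..16  inode  (8B, 8-aligned)
16..20  version  (4B, 4-aligned)
20..21  attrs  (1B, 1-aligned)
21..24  -- padding (3B)
24..32  mtime  (8B, 8-aligned)
32..33  blocks  (1B, 1-aligned)
33..40  -- padding (7B)
40..112  reserved  (72B, 8-aligned)
112..120  offset  (8B, 8-aligned)
120..122  size  (2B, 2-aligned)
122..128  -- tail padding (6B)
sizeof = 128, alignof = 8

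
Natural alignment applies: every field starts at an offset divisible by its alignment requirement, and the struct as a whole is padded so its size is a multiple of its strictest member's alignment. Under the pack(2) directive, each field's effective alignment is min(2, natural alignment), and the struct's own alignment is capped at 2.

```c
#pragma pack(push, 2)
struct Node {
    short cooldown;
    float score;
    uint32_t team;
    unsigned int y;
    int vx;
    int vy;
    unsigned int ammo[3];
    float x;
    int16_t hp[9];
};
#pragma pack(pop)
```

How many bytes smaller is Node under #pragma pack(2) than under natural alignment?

4

natural layout:
  @0: cooldown [2B, align 2] → 2
  +2 pad (align 4)
  @4: score [4B, align 4] → 8
  @8: team [4B, align 4] → 12
  @12: y [4B, align 4] → 16
  @16: vx [4B, align 4] → 20
  @20: vy [4B, align 4] → 24
  @24: ammo [12B, align 4] → 36
  @36: x [4B, align 4] → 40
  @40: hp [18B, align 2] → 58
  +2 tail pad (align 4)
  size 60, align 4
packed(2) layout:
  @0: cooldown [2B, align 2] → 2
  @2: score [4B, align 2] → 6
  @6: team [4B, align 2] → 10
  @10: y [4B, align 2] → 14
  @14: vx [4B, align 2] → 18
  @18: vy [4B, align 2] → 22
  @22: ammo [12B, align 2] → 34
  @34: x [4B, align 2] → 38
  @38: hp [18B, align 2] → 56
  size 56, align 2
60 − 56 = 4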